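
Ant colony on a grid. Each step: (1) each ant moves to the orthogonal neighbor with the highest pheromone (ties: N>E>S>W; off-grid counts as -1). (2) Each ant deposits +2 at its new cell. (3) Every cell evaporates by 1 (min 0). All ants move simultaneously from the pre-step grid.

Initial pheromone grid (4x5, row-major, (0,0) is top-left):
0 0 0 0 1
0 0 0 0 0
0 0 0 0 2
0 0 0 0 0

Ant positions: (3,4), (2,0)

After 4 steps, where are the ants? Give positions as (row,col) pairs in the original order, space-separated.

Step 1: ant0:(3,4)->N->(2,4) | ant1:(2,0)->N->(1,0)
  grid max=3 at (2,4)
Step 2: ant0:(2,4)->N->(1,4) | ant1:(1,0)->N->(0,0)
  grid max=2 at (2,4)
Step 3: ant0:(1,4)->S->(2,4) | ant1:(0,0)->E->(0,1)
  grid max=3 at (2,4)
Step 4: ant0:(2,4)->N->(1,4) | ant1:(0,1)->E->(0,2)
  grid max=2 at (2,4)

(1,4) (0,2)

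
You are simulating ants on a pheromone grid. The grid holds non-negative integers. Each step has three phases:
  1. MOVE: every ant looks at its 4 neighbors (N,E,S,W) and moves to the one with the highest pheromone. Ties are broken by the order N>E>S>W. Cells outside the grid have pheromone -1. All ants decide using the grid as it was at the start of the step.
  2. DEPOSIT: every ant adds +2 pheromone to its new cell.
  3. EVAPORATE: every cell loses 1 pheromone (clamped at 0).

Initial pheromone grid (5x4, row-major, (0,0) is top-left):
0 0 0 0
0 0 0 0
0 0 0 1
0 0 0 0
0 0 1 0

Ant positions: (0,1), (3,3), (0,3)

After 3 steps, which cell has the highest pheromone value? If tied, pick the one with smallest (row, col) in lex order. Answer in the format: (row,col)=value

Answer: (1,3)=5

Derivation:
Step 1: ant0:(0,1)->E->(0,2) | ant1:(3,3)->N->(2,3) | ant2:(0,3)->S->(1,3)
  grid max=2 at (2,3)
Step 2: ant0:(0,2)->E->(0,3) | ant1:(2,3)->N->(1,3) | ant2:(1,3)->S->(2,3)
  grid max=3 at (2,3)
Step 3: ant0:(0,3)->S->(1,3) | ant1:(1,3)->S->(2,3) | ant2:(2,3)->N->(1,3)
  grid max=5 at (1,3)
Final grid:
  0 0 0 0
  0 0 0 5
  0 0 0 4
  0 0 0 0
  0 0 0 0
Max pheromone 5 at (1,3)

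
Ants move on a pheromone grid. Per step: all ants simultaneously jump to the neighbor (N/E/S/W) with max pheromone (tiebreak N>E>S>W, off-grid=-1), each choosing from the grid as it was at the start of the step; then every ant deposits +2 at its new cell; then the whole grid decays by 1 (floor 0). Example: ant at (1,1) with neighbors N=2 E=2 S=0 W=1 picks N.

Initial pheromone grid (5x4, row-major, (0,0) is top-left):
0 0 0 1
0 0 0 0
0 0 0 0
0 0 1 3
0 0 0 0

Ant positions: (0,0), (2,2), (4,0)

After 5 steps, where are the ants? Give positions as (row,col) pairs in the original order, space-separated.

Step 1: ant0:(0,0)->E->(0,1) | ant1:(2,2)->S->(3,2) | ant2:(4,0)->N->(3,0)
  grid max=2 at (3,2)
Step 2: ant0:(0,1)->E->(0,2) | ant1:(3,2)->E->(3,3) | ant2:(3,0)->N->(2,0)
  grid max=3 at (3,3)
Step 3: ant0:(0,2)->E->(0,3) | ant1:(3,3)->W->(3,2) | ant2:(2,0)->N->(1,0)
  grid max=2 at (3,2)
Step 4: ant0:(0,3)->S->(1,3) | ant1:(3,2)->E->(3,3) | ant2:(1,0)->N->(0,0)
  grid max=3 at (3,3)
Step 5: ant0:(1,3)->N->(0,3) | ant1:(3,3)->W->(3,2) | ant2:(0,0)->E->(0,1)
  grid max=2 at (3,2)

(0,3) (3,2) (0,1)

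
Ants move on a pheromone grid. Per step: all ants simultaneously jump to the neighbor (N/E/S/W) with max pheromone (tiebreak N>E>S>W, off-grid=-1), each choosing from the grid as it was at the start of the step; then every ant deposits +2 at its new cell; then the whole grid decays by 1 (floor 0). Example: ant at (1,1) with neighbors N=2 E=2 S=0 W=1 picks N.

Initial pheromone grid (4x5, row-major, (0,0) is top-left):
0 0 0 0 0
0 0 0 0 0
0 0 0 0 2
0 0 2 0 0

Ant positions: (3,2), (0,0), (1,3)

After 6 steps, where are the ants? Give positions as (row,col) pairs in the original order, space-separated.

Step 1: ant0:(3,2)->N->(2,2) | ant1:(0,0)->E->(0,1) | ant2:(1,3)->N->(0,3)
  grid max=1 at (0,1)
Step 2: ant0:(2,2)->S->(3,2) | ant1:(0,1)->E->(0,2) | ant2:(0,3)->E->(0,4)
  grid max=2 at (3,2)
Step 3: ant0:(3,2)->N->(2,2) | ant1:(0,2)->E->(0,3) | ant2:(0,4)->S->(1,4)
  grid max=1 at (0,3)
Step 4: ant0:(2,2)->S->(3,2) | ant1:(0,3)->E->(0,4) | ant2:(1,4)->N->(0,4)
  grid max=3 at (0,4)
Step 5: ant0:(3,2)->N->(2,2) | ant1:(0,4)->S->(1,4) | ant2:(0,4)->S->(1,4)
  grid max=3 at (1,4)
Step 6: ant0:(2,2)->S->(3,2) | ant1:(1,4)->N->(0,4) | ant2:(1,4)->N->(0,4)
  grid max=5 at (0,4)

(3,2) (0,4) (0,4)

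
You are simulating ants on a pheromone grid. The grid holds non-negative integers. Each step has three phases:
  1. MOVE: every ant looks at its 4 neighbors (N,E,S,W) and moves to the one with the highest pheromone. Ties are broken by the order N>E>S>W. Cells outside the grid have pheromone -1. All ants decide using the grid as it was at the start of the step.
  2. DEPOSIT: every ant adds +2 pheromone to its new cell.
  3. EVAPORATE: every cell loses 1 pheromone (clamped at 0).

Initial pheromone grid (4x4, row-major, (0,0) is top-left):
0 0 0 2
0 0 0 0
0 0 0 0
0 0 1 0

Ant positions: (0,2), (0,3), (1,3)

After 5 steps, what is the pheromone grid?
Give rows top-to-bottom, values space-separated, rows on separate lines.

After step 1: ants at (0,3),(1,3),(0,3)
  0 0 0 5
  0 0 0 1
  0 0 0 0
  0 0 0 0
After step 2: ants at (1,3),(0,3),(1,3)
  0 0 0 6
  0 0 0 4
  0 0 0 0
  0 0 0 0
After step 3: ants at (0,3),(1,3),(0,3)
  0 0 0 9
  0 0 0 5
  0 0 0 0
  0 0 0 0
After step 4: ants at (1,3),(0,3),(1,3)
  0 0 0 10
  0 0 0 8
  0 0 0 0
  0 0 0 0
After step 5: ants at (0,3),(1,3),(0,3)
  0 0 0 13
  0 0 0 9
  0 0 0 0
  0 0 0 0

0 0 0 13
0 0 0 9
0 0 0 0
0 0 0 0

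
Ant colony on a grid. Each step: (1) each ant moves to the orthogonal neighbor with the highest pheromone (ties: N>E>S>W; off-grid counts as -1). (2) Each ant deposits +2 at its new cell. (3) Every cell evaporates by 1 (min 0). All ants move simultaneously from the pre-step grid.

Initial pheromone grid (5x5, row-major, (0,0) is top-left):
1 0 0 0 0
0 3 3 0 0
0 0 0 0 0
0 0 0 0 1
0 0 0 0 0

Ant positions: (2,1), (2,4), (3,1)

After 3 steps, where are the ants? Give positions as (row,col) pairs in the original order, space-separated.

Step 1: ant0:(2,1)->N->(1,1) | ant1:(2,4)->S->(3,4) | ant2:(3,1)->N->(2,1)
  grid max=4 at (1,1)
Step 2: ant0:(1,1)->E->(1,2) | ant1:(3,4)->N->(2,4) | ant2:(2,1)->N->(1,1)
  grid max=5 at (1,1)
Step 3: ant0:(1,2)->W->(1,1) | ant1:(2,4)->S->(3,4) | ant2:(1,1)->E->(1,2)
  grid max=6 at (1,1)

(1,1) (3,4) (1,2)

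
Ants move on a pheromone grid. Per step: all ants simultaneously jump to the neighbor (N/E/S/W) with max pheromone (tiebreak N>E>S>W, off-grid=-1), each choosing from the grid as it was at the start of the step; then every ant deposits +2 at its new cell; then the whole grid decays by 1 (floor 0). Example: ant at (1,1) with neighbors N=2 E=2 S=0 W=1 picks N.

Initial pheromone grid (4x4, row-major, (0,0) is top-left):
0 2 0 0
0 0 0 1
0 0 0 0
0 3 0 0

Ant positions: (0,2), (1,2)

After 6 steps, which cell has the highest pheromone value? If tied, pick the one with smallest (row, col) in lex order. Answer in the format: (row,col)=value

Step 1: ant0:(0,2)->W->(0,1) | ant1:(1,2)->E->(1,3)
  grid max=3 at (0,1)
Step 2: ant0:(0,1)->E->(0,2) | ant1:(1,3)->N->(0,3)
  grid max=2 at (0,1)
Step 3: ant0:(0,2)->W->(0,1) | ant1:(0,3)->S->(1,3)
  grid max=3 at (0,1)
Step 4: ant0:(0,1)->E->(0,2) | ant1:(1,3)->N->(0,3)
  grid max=2 at (0,1)
Step 5: ant0:(0,2)->W->(0,1) | ant1:(0,3)->S->(1,3)
  grid max=3 at (0,1)
Step 6: ant0:(0,1)->E->(0,2) | ant1:(1,3)->N->(0,3)
  grid max=2 at (0,1)
Final grid:
  0 2 1 1
  0 0 0 1
  0 0 0 0
  0 0 0 0
Max pheromone 2 at (0,1)

Answer: (0,1)=2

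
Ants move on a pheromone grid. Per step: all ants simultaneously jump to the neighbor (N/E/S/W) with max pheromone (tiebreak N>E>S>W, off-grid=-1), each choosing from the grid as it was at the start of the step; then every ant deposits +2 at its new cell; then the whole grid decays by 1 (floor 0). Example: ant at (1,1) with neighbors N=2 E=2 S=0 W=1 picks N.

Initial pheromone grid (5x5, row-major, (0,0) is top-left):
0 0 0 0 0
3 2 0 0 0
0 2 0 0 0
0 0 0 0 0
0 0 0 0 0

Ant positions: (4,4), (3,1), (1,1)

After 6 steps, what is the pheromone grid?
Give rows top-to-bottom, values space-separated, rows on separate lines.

After step 1: ants at (3,4),(2,1),(1,0)
  0 0 0 0 0
  4 1 0 0 0
  0 3 0 0 0
  0 0 0 0 1
  0 0 0 0 0
After step 2: ants at (2,4),(1,1),(1,1)
  0 0 0 0 0
  3 4 0 0 0
  0 2 0 0 1
  0 0 0 0 0
  0 0 0 0 0
After step 3: ants at (1,4),(1,0),(1,0)
  0 0 0 0 0
  6 3 0 0 1
  0 1 0 0 0
  0 0 0 0 0
  0 0 0 0 0
After step 4: ants at (0,4),(1,1),(1,1)
  0 0 0 0 1
  5 6 0 0 0
  0 0 0 0 0
  0 0 0 0 0
  0 0 0 0 0
After step 5: ants at (1,4),(1,0),(1,0)
  0 0 0 0 0
  8 5 0 0 1
  0 0 0 0 0
  0 0 0 0 0
  0 0 0 0 0
After step 6: ants at (0,4),(1,1),(1,1)
  0 0 0 0 1
  7 8 0 0 0
  0 0 0 0 0
  0 0 0 0 0
  0 0 0 0 0

0 0 0 0 1
7 8 0 0 0
0 0 0 0 0
0 0 0 0 0
0 0 0 0 0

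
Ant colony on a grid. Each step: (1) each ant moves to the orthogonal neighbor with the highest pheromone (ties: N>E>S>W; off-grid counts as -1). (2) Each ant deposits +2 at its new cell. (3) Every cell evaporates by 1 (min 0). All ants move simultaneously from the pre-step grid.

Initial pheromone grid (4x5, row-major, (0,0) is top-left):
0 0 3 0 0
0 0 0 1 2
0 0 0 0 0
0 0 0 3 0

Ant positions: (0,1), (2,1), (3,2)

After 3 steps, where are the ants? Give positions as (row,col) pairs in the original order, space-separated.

Step 1: ant0:(0,1)->E->(0,2) | ant1:(2,1)->N->(1,1) | ant2:(3,2)->E->(3,3)
  grid max=4 at (0,2)
Step 2: ant0:(0,2)->E->(0,3) | ant1:(1,1)->N->(0,1) | ant2:(3,3)->N->(2,3)
  grid max=3 at (0,2)
Step 3: ant0:(0,3)->W->(0,2) | ant1:(0,1)->E->(0,2) | ant2:(2,3)->S->(3,3)
  grid max=6 at (0,2)

(0,2) (0,2) (3,3)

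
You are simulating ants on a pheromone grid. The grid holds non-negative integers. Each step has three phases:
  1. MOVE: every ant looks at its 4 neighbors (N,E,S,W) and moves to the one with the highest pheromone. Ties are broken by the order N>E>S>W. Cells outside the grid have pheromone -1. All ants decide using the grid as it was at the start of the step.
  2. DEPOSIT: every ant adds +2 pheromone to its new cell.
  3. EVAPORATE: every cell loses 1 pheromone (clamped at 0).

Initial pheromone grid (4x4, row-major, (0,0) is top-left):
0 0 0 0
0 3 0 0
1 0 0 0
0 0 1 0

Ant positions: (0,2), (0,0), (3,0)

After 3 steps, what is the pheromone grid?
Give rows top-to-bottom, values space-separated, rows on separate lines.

After step 1: ants at (0,3),(0,1),(2,0)
  0 1 0 1
  0 2 0 0
  2 0 0 0
  0 0 0 0
After step 2: ants at (1,3),(1,1),(1,0)
  0 0 0 0
  1 3 0 1
  1 0 0 0
  0 0 0 0
After step 3: ants at (0,3),(1,0),(1,1)
  0 0 0 1
  2 4 0 0
  0 0 0 0
  0 0 0 0

0 0 0 1
2 4 0 0
0 0 0 0
0 0 0 0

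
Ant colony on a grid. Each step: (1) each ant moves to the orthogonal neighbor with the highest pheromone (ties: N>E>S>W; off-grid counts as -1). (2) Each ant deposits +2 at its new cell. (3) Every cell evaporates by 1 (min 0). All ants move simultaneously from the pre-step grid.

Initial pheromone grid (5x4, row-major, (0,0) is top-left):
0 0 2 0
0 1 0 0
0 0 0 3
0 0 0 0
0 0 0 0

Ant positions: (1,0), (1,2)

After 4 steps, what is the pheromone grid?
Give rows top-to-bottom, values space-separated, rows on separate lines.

After step 1: ants at (1,1),(0,2)
  0 0 3 0
  0 2 0 0
  0 0 0 2
  0 0 0 0
  0 0 0 0
After step 2: ants at (0,1),(0,3)
  0 1 2 1
  0 1 0 0
  0 0 0 1
  0 0 0 0
  0 0 0 0
After step 3: ants at (0,2),(0,2)
  0 0 5 0
  0 0 0 0
  0 0 0 0
  0 0 0 0
  0 0 0 0
After step 4: ants at (0,3),(0,3)
  0 0 4 3
  0 0 0 0
  0 0 0 0
  0 0 0 0
  0 0 0 0

0 0 4 3
0 0 0 0
0 0 0 0
0 0 0 0
0 0 0 0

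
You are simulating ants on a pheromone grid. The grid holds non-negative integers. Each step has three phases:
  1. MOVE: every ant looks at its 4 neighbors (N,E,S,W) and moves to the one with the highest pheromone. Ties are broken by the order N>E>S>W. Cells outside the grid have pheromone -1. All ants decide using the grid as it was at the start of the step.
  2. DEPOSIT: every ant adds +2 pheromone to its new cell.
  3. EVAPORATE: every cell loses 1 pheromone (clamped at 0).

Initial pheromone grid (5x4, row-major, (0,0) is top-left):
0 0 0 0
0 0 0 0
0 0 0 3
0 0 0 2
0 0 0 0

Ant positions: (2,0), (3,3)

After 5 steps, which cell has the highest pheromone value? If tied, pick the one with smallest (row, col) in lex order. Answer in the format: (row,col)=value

Answer: (2,3)=4

Derivation:
Step 1: ant0:(2,0)->N->(1,0) | ant1:(3,3)->N->(2,3)
  grid max=4 at (2,3)
Step 2: ant0:(1,0)->N->(0,0) | ant1:(2,3)->S->(3,3)
  grid max=3 at (2,3)
Step 3: ant0:(0,0)->E->(0,1) | ant1:(3,3)->N->(2,3)
  grid max=4 at (2,3)
Step 4: ant0:(0,1)->E->(0,2) | ant1:(2,3)->S->(3,3)
  grid max=3 at (2,3)
Step 5: ant0:(0,2)->E->(0,3) | ant1:(3,3)->N->(2,3)
  grid max=4 at (2,3)
Final grid:
  0 0 0 1
  0 0 0 0
  0 0 0 4
  0 0 0 1
  0 0 0 0
Max pheromone 4 at (2,3)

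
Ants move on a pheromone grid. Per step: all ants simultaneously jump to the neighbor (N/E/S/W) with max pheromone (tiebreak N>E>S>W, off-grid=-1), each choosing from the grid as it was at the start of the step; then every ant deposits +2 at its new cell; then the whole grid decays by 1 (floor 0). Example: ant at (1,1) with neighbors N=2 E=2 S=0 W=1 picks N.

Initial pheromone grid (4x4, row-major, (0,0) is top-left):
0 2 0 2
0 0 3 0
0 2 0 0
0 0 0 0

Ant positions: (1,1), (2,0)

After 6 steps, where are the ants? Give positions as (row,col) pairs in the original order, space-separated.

Step 1: ant0:(1,1)->E->(1,2) | ant1:(2,0)->E->(2,1)
  grid max=4 at (1,2)
Step 2: ant0:(1,2)->N->(0,2) | ant1:(2,1)->N->(1,1)
  grid max=3 at (1,2)
Step 3: ant0:(0,2)->S->(1,2) | ant1:(1,1)->E->(1,2)
  grid max=6 at (1,2)
Step 4: ant0:(1,2)->N->(0,2) | ant1:(1,2)->N->(0,2)
  grid max=5 at (1,2)
Step 5: ant0:(0,2)->S->(1,2) | ant1:(0,2)->S->(1,2)
  grid max=8 at (1,2)
Step 6: ant0:(1,2)->N->(0,2) | ant1:(1,2)->N->(0,2)
  grid max=7 at (1,2)

(0,2) (0,2)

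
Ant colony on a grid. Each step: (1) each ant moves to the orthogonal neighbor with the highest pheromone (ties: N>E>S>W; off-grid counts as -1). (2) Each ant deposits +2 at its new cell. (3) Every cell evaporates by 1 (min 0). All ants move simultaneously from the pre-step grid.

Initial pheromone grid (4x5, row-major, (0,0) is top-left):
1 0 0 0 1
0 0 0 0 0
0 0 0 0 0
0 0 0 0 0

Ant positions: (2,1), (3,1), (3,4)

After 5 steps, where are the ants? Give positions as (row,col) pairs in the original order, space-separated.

Step 1: ant0:(2,1)->N->(1,1) | ant1:(3,1)->N->(2,1) | ant2:(3,4)->N->(2,4)
  grid max=1 at (1,1)
Step 2: ant0:(1,1)->S->(2,1) | ant1:(2,1)->N->(1,1) | ant2:(2,4)->N->(1,4)
  grid max=2 at (1,1)
Step 3: ant0:(2,1)->N->(1,1) | ant1:(1,1)->S->(2,1) | ant2:(1,4)->N->(0,4)
  grid max=3 at (1,1)
Step 4: ant0:(1,1)->S->(2,1) | ant1:(2,1)->N->(1,1) | ant2:(0,4)->S->(1,4)
  grid max=4 at (1,1)
Step 5: ant0:(2,1)->N->(1,1) | ant1:(1,1)->S->(2,1) | ant2:(1,4)->N->(0,4)
  grid max=5 at (1,1)

(1,1) (2,1) (0,4)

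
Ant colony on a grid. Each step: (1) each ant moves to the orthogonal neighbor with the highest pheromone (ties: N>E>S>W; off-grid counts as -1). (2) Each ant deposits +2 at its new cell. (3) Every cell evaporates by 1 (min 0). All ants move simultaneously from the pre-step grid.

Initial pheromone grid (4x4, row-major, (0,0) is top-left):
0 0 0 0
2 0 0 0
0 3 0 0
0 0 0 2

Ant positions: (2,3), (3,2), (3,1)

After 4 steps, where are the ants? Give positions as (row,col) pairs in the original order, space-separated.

Step 1: ant0:(2,3)->S->(3,3) | ant1:(3,2)->E->(3,3) | ant2:(3,1)->N->(2,1)
  grid max=5 at (3,3)
Step 2: ant0:(3,3)->N->(2,3) | ant1:(3,3)->N->(2,3) | ant2:(2,1)->N->(1,1)
  grid max=4 at (3,3)
Step 3: ant0:(2,3)->S->(3,3) | ant1:(2,3)->S->(3,3) | ant2:(1,1)->S->(2,1)
  grid max=7 at (3,3)
Step 4: ant0:(3,3)->N->(2,3) | ant1:(3,3)->N->(2,3) | ant2:(2,1)->N->(1,1)
  grid max=6 at (3,3)

(2,3) (2,3) (1,1)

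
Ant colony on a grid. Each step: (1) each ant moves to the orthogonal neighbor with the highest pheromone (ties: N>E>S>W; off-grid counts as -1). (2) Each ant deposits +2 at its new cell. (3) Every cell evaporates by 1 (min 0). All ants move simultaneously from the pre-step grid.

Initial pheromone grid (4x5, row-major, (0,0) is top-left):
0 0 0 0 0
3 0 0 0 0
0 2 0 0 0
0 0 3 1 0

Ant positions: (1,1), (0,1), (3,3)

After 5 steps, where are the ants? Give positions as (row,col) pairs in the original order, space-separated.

Step 1: ant0:(1,1)->W->(1,0) | ant1:(0,1)->E->(0,2) | ant2:(3,3)->W->(3,2)
  grid max=4 at (1,0)
Step 2: ant0:(1,0)->N->(0,0) | ant1:(0,2)->E->(0,3) | ant2:(3,2)->N->(2,2)
  grid max=3 at (1,0)
Step 3: ant0:(0,0)->S->(1,0) | ant1:(0,3)->E->(0,4) | ant2:(2,2)->S->(3,2)
  grid max=4 at (1,0)
Step 4: ant0:(1,0)->N->(0,0) | ant1:(0,4)->S->(1,4) | ant2:(3,2)->N->(2,2)
  grid max=3 at (1,0)
Step 5: ant0:(0,0)->S->(1,0) | ant1:(1,4)->N->(0,4) | ant2:(2,2)->S->(3,2)
  grid max=4 at (1,0)

(1,0) (0,4) (3,2)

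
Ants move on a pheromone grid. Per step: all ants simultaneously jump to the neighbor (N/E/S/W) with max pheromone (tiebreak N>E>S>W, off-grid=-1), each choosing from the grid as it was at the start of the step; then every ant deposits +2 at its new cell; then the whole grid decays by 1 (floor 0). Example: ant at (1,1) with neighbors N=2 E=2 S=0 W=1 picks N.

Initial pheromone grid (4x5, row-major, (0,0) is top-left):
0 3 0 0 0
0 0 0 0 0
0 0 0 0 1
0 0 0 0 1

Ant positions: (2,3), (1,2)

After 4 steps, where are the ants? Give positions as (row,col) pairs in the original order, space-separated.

Step 1: ant0:(2,3)->E->(2,4) | ant1:(1,2)->N->(0,2)
  grid max=2 at (0,1)
Step 2: ant0:(2,4)->N->(1,4) | ant1:(0,2)->W->(0,1)
  grid max=3 at (0,1)
Step 3: ant0:(1,4)->S->(2,4) | ant1:(0,1)->E->(0,2)
  grid max=2 at (0,1)
Step 4: ant0:(2,4)->N->(1,4) | ant1:(0,2)->W->(0,1)
  grid max=3 at (0,1)

(1,4) (0,1)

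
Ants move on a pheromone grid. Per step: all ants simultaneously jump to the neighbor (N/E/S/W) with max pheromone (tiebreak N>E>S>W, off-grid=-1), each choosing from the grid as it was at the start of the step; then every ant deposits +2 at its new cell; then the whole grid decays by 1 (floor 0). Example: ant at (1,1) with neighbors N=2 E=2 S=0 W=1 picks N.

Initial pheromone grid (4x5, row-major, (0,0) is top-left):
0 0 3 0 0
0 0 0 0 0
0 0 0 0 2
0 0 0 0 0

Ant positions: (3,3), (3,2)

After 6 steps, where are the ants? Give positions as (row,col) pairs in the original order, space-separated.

Step 1: ant0:(3,3)->N->(2,3) | ant1:(3,2)->N->(2,2)
  grid max=2 at (0,2)
Step 2: ant0:(2,3)->E->(2,4) | ant1:(2,2)->E->(2,3)
  grid max=2 at (2,3)
Step 3: ant0:(2,4)->W->(2,3) | ant1:(2,3)->E->(2,4)
  grid max=3 at (2,3)
Step 4: ant0:(2,3)->E->(2,4) | ant1:(2,4)->W->(2,3)
  grid max=4 at (2,3)
Step 5: ant0:(2,4)->W->(2,3) | ant1:(2,3)->E->(2,4)
  grid max=5 at (2,3)
Step 6: ant0:(2,3)->E->(2,4) | ant1:(2,4)->W->(2,3)
  grid max=6 at (2,3)

(2,4) (2,3)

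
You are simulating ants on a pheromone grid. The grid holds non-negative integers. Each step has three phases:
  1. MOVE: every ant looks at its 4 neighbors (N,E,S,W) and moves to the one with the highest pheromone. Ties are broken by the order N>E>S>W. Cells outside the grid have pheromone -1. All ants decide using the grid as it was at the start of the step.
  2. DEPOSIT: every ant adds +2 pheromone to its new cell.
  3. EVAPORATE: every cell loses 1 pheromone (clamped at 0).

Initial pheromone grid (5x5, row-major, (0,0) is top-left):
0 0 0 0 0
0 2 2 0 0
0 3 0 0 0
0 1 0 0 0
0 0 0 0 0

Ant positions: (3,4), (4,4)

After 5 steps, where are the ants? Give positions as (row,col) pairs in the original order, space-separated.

Step 1: ant0:(3,4)->N->(2,4) | ant1:(4,4)->N->(3,4)
  grid max=2 at (2,1)
Step 2: ant0:(2,4)->S->(3,4) | ant1:(3,4)->N->(2,4)
  grid max=2 at (2,4)
Step 3: ant0:(3,4)->N->(2,4) | ant1:(2,4)->S->(3,4)
  grid max=3 at (2,4)
Step 4: ant0:(2,4)->S->(3,4) | ant1:(3,4)->N->(2,4)
  grid max=4 at (2,4)
Step 5: ant0:(3,4)->N->(2,4) | ant1:(2,4)->S->(3,4)
  grid max=5 at (2,4)

(2,4) (3,4)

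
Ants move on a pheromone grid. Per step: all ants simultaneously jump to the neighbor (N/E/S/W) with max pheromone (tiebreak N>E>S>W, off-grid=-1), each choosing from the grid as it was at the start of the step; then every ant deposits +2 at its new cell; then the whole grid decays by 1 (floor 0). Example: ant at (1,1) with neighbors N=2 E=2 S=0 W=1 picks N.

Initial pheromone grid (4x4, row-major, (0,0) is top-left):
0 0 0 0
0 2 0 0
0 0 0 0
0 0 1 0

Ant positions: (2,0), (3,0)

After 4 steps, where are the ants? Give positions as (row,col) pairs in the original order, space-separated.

Step 1: ant0:(2,0)->N->(1,0) | ant1:(3,0)->N->(2,0)
  grid max=1 at (1,0)
Step 2: ant0:(1,0)->E->(1,1) | ant1:(2,0)->N->(1,0)
  grid max=2 at (1,0)
Step 3: ant0:(1,1)->W->(1,0) | ant1:(1,0)->E->(1,1)
  grid max=3 at (1,0)
Step 4: ant0:(1,0)->E->(1,1) | ant1:(1,1)->W->(1,0)
  grid max=4 at (1,0)

(1,1) (1,0)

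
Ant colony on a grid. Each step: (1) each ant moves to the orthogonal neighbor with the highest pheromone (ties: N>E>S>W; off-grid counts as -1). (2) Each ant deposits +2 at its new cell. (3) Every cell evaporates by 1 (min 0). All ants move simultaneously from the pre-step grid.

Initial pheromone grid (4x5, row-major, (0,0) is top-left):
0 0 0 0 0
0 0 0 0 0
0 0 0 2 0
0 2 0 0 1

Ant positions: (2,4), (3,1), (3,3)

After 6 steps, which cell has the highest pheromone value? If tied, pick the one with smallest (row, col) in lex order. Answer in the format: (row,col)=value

Answer: (2,3)=8

Derivation:
Step 1: ant0:(2,4)->W->(2,3) | ant1:(3,1)->N->(2,1) | ant2:(3,3)->N->(2,3)
  grid max=5 at (2,3)
Step 2: ant0:(2,3)->N->(1,3) | ant1:(2,1)->S->(3,1) | ant2:(2,3)->N->(1,3)
  grid max=4 at (2,3)
Step 3: ant0:(1,3)->S->(2,3) | ant1:(3,1)->N->(2,1) | ant2:(1,3)->S->(2,3)
  grid max=7 at (2,3)
Step 4: ant0:(2,3)->N->(1,3) | ant1:(2,1)->S->(3,1) | ant2:(2,3)->N->(1,3)
  grid max=6 at (2,3)
Step 5: ant0:(1,3)->S->(2,3) | ant1:(3,1)->N->(2,1) | ant2:(1,3)->S->(2,3)
  grid max=9 at (2,3)
Step 6: ant0:(2,3)->N->(1,3) | ant1:(2,1)->S->(3,1) | ant2:(2,3)->N->(1,3)
  grid max=8 at (2,3)
Final grid:
  0 0 0 0 0
  0 0 0 7 0
  0 0 0 8 0
  0 2 0 0 0
Max pheromone 8 at (2,3)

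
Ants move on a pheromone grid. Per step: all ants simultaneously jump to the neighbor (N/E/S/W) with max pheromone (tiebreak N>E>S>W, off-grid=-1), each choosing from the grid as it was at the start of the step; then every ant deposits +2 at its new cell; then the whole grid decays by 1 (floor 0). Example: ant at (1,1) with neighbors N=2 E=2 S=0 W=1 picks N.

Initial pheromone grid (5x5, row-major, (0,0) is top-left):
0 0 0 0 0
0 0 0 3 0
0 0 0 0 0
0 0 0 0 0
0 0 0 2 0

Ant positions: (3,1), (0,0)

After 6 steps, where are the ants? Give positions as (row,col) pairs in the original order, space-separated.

Step 1: ant0:(3,1)->N->(2,1) | ant1:(0,0)->E->(0,1)
  grid max=2 at (1,3)
Step 2: ant0:(2,1)->N->(1,1) | ant1:(0,1)->E->(0,2)
  grid max=1 at (0,2)
Step 3: ant0:(1,1)->N->(0,1) | ant1:(0,2)->E->(0,3)
  grid max=1 at (0,1)
Step 4: ant0:(0,1)->E->(0,2) | ant1:(0,3)->E->(0,4)
  grid max=1 at (0,2)
Step 5: ant0:(0,2)->E->(0,3) | ant1:(0,4)->S->(1,4)
  grid max=1 at (0,3)
Step 6: ant0:(0,3)->E->(0,4) | ant1:(1,4)->N->(0,4)
  grid max=3 at (0,4)

(0,4) (0,4)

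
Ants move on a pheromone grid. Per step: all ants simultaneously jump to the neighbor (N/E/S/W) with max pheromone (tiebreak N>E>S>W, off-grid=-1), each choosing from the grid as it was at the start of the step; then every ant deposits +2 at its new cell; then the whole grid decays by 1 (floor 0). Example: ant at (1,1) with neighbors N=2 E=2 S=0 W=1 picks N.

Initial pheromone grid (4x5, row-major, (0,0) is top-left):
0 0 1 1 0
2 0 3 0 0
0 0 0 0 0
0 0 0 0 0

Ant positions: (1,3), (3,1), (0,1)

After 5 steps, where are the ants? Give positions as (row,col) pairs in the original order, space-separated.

Step 1: ant0:(1,3)->W->(1,2) | ant1:(3,1)->N->(2,1) | ant2:(0,1)->E->(0,2)
  grid max=4 at (1,2)
Step 2: ant0:(1,2)->N->(0,2) | ant1:(2,1)->N->(1,1) | ant2:(0,2)->S->(1,2)
  grid max=5 at (1,2)
Step 3: ant0:(0,2)->S->(1,2) | ant1:(1,1)->E->(1,2) | ant2:(1,2)->N->(0,2)
  grid max=8 at (1,2)
Step 4: ant0:(1,2)->N->(0,2) | ant1:(1,2)->N->(0,2) | ant2:(0,2)->S->(1,2)
  grid max=9 at (1,2)
Step 5: ant0:(0,2)->S->(1,2) | ant1:(0,2)->S->(1,2) | ant2:(1,2)->N->(0,2)
  grid max=12 at (1,2)

(1,2) (1,2) (0,2)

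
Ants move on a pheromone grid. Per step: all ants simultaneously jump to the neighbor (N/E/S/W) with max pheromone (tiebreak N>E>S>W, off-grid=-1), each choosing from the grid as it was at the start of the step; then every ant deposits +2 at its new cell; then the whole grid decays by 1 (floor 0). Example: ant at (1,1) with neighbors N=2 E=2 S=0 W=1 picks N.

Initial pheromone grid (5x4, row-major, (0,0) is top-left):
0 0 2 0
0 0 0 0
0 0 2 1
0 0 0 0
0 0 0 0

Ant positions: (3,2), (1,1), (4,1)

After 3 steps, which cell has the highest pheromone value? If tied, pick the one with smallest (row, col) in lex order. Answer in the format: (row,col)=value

Step 1: ant0:(3,2)->N->(2,2) | ant1:(1,1)->N->(0,1) | ant2:(4,1)->N->(3,1)
  grid max=3 at (2,2)
Step 2: ant0:(2,2)->N->(1,2) | ant1:(0,1)->E->(0,2) | ant2:(3,1)->N->(2,1)
  grid max=2 at (0,2)
Step 3: ant0:(1,2)->N->(0,2) | ant1:(0,2)->S->(1,2) | ant2:(2,1)->E->(2,2)
  grid max=3 at (0,2)
Final grid:
  0 0 3 0
  0 0 2 0
  0 0 3 0
  0 0 0 0
  0 0 0 0
Max pheromone 3 at (0,2)

Answer: (0,2)=3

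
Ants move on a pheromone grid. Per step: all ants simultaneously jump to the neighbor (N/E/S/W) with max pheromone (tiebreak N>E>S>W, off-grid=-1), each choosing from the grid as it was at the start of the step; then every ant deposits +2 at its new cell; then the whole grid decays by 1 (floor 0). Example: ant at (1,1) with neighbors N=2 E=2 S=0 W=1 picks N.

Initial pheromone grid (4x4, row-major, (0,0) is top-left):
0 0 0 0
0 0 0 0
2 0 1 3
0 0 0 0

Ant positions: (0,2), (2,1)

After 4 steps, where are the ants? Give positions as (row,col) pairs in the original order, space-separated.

Step 1: ant0:(0,2)->E->(0,3) | ant1:(2,1)->W->(2,0)
  grid max=3 at (2,0)
Step 2: ant0:(0,3)->S->(1,3) | ant1:(2,0)->N->(1,0)
  grid max=2 at (2,0)
Step 3: ant0:(1,3)->S->(2,3) | ant1:(1,0)->S->(2,0)
  grid max=3 at (2,0)
Step 4: ant0:(2,3)->N->(1,3) | ant1:(2,0)->N->(1,0)
  grid max=2 at (2,0)

(1,3) (1,0)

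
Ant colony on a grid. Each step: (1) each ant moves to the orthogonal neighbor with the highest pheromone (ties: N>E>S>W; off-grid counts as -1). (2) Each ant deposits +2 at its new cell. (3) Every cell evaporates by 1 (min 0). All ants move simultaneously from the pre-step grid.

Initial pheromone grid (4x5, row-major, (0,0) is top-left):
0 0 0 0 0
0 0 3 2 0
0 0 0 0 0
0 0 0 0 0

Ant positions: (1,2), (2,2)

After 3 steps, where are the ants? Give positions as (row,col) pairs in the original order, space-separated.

Step 1: ant0:(1,2)->E->(1,3) | ant1:(2,2)->N->(1,2)
  grid max=4 at (1,2)
Step 2: ant0:(1,3)->W->(1,2) | ant1:(1,2)->E->(1,3)
  grid max=5 at (1,2)
Step 3: ant0:(1,2)->E->(1,3) | ant1:(1,3)->W->(1,2)
  grid max=6 at (1,2)

(1,3) (1,2)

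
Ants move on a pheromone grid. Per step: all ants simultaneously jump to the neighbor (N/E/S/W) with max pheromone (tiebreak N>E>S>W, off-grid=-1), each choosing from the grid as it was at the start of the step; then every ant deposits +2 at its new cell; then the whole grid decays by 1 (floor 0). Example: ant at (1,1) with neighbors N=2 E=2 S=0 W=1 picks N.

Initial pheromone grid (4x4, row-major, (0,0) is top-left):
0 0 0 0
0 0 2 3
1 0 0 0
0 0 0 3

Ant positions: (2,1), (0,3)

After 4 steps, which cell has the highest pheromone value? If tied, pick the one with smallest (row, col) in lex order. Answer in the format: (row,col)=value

Step 1: ant0:(2,1)->W->(2,0) | ant1:(0,3)->S->(1,3)
  grid max=4 at (1,3)
Step 2: ant0:(2,0)->N->(1,0) | ant1:(1,3)->W->(1,2)
  grid max=3 at (1,3)
Step 3: ant0:(1,0)->S->(2,0) | ant1:(1,2)->E->(1,3)
  grid max=4 at (1,3)
Step 4: ant0:(2,0)->N->(1,0) | ant1:(1,3)->W->(1,2)
  grid max=3 at (1,3)
Final grid:
  0 0 0 0
  1 0 2 3
  1 0 0 0
  0 0 0 0
Max pheromone 3 at (1,3)

Answer: (1,3)=3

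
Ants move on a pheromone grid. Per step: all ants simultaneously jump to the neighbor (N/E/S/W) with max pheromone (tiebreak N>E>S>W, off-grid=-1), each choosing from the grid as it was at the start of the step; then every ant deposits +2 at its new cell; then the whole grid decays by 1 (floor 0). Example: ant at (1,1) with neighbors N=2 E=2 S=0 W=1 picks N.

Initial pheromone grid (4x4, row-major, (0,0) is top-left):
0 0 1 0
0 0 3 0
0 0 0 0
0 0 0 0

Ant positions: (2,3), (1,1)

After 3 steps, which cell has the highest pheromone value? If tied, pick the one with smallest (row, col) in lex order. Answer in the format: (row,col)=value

Step 1: ant0:(2,3)->N->(1,3) | ant1:(1,1)->E->(1,2)
  grid max=4 at (1,2)
Step 2: ant0:(1,3)->W->(1,2) | ant1:(1,2)->E->(1,3)
  grid max=5 at (1,2)
Step 3: ant0:(1,2)->E->(1,3) | ant1:(1,3)->W->(1,2)
  grid max=6 at (1,2)
Final grid:
  0 0 0 0
  0 0 6 3
  0 0 0 0
  0 0 0 0
Max pheromone 6 at (1,2)

Answer: (1,2)=6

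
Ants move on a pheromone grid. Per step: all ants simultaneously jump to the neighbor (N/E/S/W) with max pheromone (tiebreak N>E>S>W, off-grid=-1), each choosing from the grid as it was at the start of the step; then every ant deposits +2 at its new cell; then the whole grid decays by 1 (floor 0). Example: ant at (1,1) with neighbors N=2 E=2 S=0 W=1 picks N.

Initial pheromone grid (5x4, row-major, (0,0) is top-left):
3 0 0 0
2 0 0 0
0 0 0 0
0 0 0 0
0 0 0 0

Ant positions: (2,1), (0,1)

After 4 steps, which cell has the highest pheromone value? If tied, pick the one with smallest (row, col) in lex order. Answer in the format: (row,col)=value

Step 1: ant0:(2,1)->N->(1,1) | ant1:(0,1)->W->(0,0)
  grid max=4 at (0,0)
Step 2: ant0:(1,1)->W->(1,0) | ant1:(0,0)->S->(1,0)
  grid max=4 at (1,0)
Step 3: ant0:(1,0)->N->(0,0) | ant1:(1,0)->N->(0,0)
  grid max=6 at (0,0)
Step 4: ant0:(0,0)->S->(1,0) | ant1:(0,0)->S->(1,0)
  grid max=6 at (1,0)
Final grid:
  5 0 0 0
  6 0 0 0
  0 0 0 0
  0 0 0 0
  0 0 0 0
Max pheromone 6 at (1,0)

Answer: (1,0)=6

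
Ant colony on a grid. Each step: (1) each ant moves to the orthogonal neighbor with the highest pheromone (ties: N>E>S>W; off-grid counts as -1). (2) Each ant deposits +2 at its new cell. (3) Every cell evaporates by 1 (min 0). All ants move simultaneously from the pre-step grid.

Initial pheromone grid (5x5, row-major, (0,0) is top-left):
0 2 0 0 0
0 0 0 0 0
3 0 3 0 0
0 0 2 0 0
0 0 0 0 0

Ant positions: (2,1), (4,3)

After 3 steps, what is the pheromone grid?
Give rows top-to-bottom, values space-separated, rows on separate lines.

After step 1: ants at (2,2),(3,3)
  0 1 0 0 0
  0 0 0 0 0
  2 0 4 0 0
  0 0 1 1 0
  0 0 0 0 0
After step 2: ants at (3,2),(3,2)
  0 0 0 0 0
  0 0 0 0 0
  1 0 3 0 0
  0 0 4 0 0
  0 0 0 0 0
After step 3: ants at (2,2),(2,2)
  0 0 0 0 0
  0 0 0 0 0
  0 0 6 0 0
  0 0 3 0 0
  0 0 0 0 0

0 0 0 0 0
0 0 0 0 0
0 0 6 0 0
0 0 3 0 0
0 0 0 0 0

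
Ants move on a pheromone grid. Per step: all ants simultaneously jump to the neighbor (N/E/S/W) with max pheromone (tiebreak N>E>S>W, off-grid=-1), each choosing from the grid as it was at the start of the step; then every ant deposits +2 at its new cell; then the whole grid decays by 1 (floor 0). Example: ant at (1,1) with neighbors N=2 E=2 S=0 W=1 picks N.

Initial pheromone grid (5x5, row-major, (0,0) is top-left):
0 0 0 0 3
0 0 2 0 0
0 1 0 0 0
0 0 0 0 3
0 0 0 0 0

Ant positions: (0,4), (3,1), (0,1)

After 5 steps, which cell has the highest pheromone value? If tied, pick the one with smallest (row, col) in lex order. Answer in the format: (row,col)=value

Step 1: ant0:(0,4)->S->(1,4) | ant1:(3,1)->N->(2,1) | ant2:(0,1)->E->(0,2)
  grid max=2 at (0,4)
Step 2: ant0:(1,4)->N->(0,4) | ant1:(2,1)->N->(1,1) | ant2:(0,2)->S->(1,2)
  grid max=3 at (0,4)
Step 3: ant0:(0,4)->S->(1,4) | ant1:(1,1)->E->(1,2) | ant2:(1,2)->W->(1,1)
  grid max=3 at (1,2)
Step 4: ant0:(1,4)->N->(0,4) | ant1:(1,2)->W->(1,1) | ant2:(1,1)->E->(1,2)
  grid max=4 at (1,2)
Step 5: ant0:(0,4)->S->(1,4) | ant1:(1,1)->E->(1,2) | ant2:(1,2)->W->(1,1)
  grid max=5 at (1,2)
Final grid:
  0 0 0 0 2
  0 4 5 0 1
  0 0 0 0 0
  0 0 0 0 0
  0 0 0 0 0
Max pheromone 5 at (1,2)

Answer: (1,2)=5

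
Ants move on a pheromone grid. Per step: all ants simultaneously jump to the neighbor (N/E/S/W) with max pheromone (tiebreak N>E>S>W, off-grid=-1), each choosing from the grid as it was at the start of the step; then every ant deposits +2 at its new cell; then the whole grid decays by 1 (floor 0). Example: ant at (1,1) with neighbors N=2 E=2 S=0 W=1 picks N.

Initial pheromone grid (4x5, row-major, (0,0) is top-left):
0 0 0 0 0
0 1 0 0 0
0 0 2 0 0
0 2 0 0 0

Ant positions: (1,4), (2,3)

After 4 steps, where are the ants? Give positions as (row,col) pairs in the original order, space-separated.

Step 1: ant0:(1,4)->N->(0,4) | ant1:(2,3)->W->(2,2)
  grid max=3 at (2,2)
Step 2: ant0:(0,4)->S->(1,4) | ant1:(2,2)->N->(1,2)
  grid max=2 at (2,2)
Step 3: ant0:(1,4)->N->(0,4) | ant1:(1,2)->S->(2,2)
  grid max=3 at (2,2)
Step 4: ant0:(0,4)->S->(1,4) | ant1:(2,2)->N->(1,2)
  grid max=2 at (2,2)

(1,4) (1,2)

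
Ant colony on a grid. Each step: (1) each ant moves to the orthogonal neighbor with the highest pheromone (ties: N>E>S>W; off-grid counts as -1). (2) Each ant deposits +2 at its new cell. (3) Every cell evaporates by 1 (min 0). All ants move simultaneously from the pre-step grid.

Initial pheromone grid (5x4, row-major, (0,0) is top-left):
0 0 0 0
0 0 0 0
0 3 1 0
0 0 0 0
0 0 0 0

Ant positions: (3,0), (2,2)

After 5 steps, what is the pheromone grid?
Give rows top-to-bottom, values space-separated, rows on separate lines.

After step 1: ants at (2,0),(2,1)
  0 0 0 0
  0 0 0 0
  1 4 0 0
  0 0 0 0
  0 0 0 0
After step 2: ants at (2,1),(2,0)
  0 0 0 0
  0 0 0 0
  2 5 0 0
  0 0 0 0
  0 0 0 0
After step 3: ants at (2,0),(2,1)
  0 0 0 0
  0 0 0 0
  3 6 0 0
  0 0 0 0
  0 0 0 0
After step 4: ants at (2,1),(2,0)
  0 0 0 0
  0 0 0 0
  4 7 0 0
  0 0 0 0
  0 0 0 0
After step 5: ants at (2,0),(2,1)
  0 0 0 0
  0 0 0 0
  5 8 0 0
  0 0 0 0
  0 0 0 0

0 0 0 0
0 0 0 0
5 8 0 0
0 0 0 0
0 0 0 0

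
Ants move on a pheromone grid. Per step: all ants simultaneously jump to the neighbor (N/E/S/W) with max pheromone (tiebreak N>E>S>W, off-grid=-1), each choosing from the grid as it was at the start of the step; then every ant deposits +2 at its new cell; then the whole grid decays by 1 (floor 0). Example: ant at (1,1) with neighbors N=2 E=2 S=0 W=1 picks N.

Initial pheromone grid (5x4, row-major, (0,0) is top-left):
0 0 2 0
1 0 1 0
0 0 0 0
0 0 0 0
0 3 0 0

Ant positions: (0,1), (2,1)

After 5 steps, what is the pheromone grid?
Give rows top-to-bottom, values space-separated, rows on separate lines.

After step 1: ants at (0,2),(1,1)
  0 0 3 0
  0 1 0 0
  0 0 0 0
  0 0 0 0
  0 2 0 0
After step 2: ants at (0,3),(0,1)
  0 1 2 1
  0 0 0 0
  0 0 0 0
  0 0 0 0
  0 1 0 0
After step 3: ants at (0,2),(0,2)
  0 0 5 0
  0 0 0 0
  0 0 0 0
  0 0 0 0
  0 0 0 0
After step 4: ants at (0,3),(0,3)
  0 0 4 3
  0 0 0 0
  0 0 0 0
  0 0 0 0
  0 0 0 0
After step 5: ants at (0,2),(0,2)
  0 0 7 2
  0 0 0 0
  0 0 0 0
  0 0 0 0
  0 0 0 0

0 0 7 2
0 0 0 0
0 0 0 0
0 0 0 0
0 0 0 0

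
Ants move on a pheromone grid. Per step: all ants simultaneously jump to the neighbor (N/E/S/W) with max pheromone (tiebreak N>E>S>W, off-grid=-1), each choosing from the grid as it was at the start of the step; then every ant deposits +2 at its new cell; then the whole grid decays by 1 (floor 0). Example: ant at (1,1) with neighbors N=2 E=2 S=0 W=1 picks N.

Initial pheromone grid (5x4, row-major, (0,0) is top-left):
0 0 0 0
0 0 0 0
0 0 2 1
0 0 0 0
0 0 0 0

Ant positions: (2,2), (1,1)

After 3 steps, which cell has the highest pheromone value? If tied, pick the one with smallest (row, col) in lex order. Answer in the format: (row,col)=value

Step 1: ant0:(2,2)->E->(2,3) | ant1:(1,1)->N->(0,1)
  grid max=2 at (2,3)
Step 2: ant0:(2,3)->W->(2,2) | ant1:(0,1)->E->(0,2)
  grid max=2 at (2,2)
Step 3: ant0:(2,2)->E->(2,3) | ant1:(0,2)->E->(0,3)
  grid max=2 at (2,3)
Final grid:
  0 0 0 1
  0 0 0 0
  0 0 1 2
  0 0 0 0
  0 0 0 0
Max pheromone 2 at (2,3)

Answer: (2,3)=2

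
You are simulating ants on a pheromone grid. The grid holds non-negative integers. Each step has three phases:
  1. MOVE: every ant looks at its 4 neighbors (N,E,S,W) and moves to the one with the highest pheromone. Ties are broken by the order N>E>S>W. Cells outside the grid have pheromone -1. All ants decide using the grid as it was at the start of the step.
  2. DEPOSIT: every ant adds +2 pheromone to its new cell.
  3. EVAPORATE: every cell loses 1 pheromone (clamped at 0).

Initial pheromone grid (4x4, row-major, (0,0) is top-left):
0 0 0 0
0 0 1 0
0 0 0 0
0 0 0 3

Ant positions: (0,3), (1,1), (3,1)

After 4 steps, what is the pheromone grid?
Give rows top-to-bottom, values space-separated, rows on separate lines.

After step 1: ants at (1,3),(1,2),(2,1)
  0 0 0 0
  0 0 2 1
  0 1 0 0
  0 0 0 2
After step 2: ants at (1,2),(1,3),(1,1)
  0 0 0 0
  0 1 3 2
  0 0 0 0
  0 0 0 1
After step 3: ants at (1,3),(1,2),(1,2)
  0 0 0 0
  0 0 6 3
  0 0 0 0
  0 0 0 0
After step 4: ants at (1,2),(1,3),(1,3)
  0 0 0 0
  0 0 7 6
  0 0 0 0
  0 0 0 0

0 0 0 0
0 0 7 6
0 0 0 0
0 0 0 0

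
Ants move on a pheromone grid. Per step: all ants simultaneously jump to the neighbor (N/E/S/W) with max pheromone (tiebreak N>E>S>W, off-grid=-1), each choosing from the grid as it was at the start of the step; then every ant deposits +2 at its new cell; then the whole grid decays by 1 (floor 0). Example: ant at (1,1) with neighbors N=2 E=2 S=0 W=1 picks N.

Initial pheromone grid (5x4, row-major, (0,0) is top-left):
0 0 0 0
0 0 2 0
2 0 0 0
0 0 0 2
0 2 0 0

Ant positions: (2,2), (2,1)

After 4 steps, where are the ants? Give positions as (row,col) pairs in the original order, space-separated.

Step 1: ant0:(2,2)->N->(1,2) | ant1:(2,1)->W->(2,0)
  grid max=3 at (1,2)
Step 2: ant0:(1,2)->N->(0,2) | ant1:(2,0)->N->(1,0)
  grid max=2 at (1,2)
Step 3: ant0:(0,2)->S->(1,2) | ant1:(1,0)->S->(2,0)
  grid max=3 at (1,2)
Step 4: ant0:(1,2)->N->(0,2) | ant1:(2,0)->N->(1,0)
  grid max=2 at (1,2)

(0,2) (1,0)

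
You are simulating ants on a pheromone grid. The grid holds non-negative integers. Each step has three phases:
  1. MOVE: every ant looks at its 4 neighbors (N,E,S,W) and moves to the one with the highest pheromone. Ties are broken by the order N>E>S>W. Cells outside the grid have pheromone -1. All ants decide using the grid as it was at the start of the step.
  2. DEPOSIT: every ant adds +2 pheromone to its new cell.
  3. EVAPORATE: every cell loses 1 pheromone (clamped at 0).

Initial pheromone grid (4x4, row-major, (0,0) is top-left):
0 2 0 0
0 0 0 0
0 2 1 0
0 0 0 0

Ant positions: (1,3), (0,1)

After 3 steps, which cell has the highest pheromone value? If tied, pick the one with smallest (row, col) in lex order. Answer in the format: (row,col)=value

Step 1: ant0:(1,3)->N->(0,3) | ant1:(0,1)->E->(0,2)
  grid max=1 at (0,1)
Step 2: ant0:(0,3)->W->(0,2) | ant1:(0,2)->E->(0,3)
  grid max=2 at (0,2)
Step 3: ant0:(0,2)->E->(0,3) | ant1:(0,3)->W->(0,2)
  grid max=3 at (0,2)
Final grid:
  0 0 3 3
  0 0 0 0
  0 0 0 0
  0 0 0 0
Max pheromone 3 at (0,2)

Answer: (0,2)=3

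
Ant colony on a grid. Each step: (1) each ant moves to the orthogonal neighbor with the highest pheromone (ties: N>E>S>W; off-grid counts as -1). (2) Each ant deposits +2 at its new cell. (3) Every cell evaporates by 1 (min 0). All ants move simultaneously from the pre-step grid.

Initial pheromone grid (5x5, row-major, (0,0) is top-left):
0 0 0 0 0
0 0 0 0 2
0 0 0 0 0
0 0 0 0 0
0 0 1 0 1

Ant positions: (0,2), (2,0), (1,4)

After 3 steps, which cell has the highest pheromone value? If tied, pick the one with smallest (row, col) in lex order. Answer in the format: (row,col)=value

Step 1: ant0:(0,2)->E->(0,3) | ant1:(2,0)->N->(1,0) | ant2:(1,4)->N->(0,4)
  grid max=1 at (0,3)
Step 2: ant0:(0,3)->E->(0,4) | ant1:(1,0)->N->(0,0) | ant2:(0,4)->S->(1,4)
  grid max=2 at (0,4)
Step 3: ant0:(0,4)->S->(1,4) | ant1:(0,0)->E->(0,1) | ant2:(1,4)->N->(0,4)
  grid max=3 at (0,4)
Final grid:
  0 1 0 0 3
  0 0 0 0 3
  0 0 0 0 0
  0 0 0 0 0
  0 0 0 0 0
Max pheromone 3 at (0,4)

Answer: (0,4)=3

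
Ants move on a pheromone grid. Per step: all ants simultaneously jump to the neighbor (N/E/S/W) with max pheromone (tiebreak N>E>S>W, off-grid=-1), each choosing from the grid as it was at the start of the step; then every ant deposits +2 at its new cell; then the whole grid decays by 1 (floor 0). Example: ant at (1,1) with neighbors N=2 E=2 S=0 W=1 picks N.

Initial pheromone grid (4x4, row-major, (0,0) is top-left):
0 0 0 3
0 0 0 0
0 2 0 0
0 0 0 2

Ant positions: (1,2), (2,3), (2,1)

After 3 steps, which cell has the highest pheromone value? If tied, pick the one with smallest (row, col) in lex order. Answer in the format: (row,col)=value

Step 1: ant0:(1,2)->N->(0,2) | ant1:(2,3)->S->(3,3) | ant2:(2,1)->N->(1,1)
  grid max=3 at (3,3)
Step 2: ant0:(0,2)->E->(0,3) | ant1:(3,3)->N->(2,3) | ant2:(1,1)->S->(2,1)
  grid max=3 at (0,3)
Step 3: ant0:(0,3)->S->(1,3) | ant1:(2,3)->S->(3,3) | ant2:(2,1)->N->(1,1)
  grid max=3 at (3,3)
Final grid:
  0 0 0 2
  0 1 0 1
  0 1 0 0
  0 0 0 3
Max pheromone 3 at (3,3)

Answer: (3,3)=3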